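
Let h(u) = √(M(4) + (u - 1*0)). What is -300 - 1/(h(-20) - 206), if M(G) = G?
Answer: -6367697/21226 + I/10613 ≈ -300.0 + 9.4224e-5*I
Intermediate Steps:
h(u) = √(4 + u) (h(u) = √(4 + (u - 1*0)) = √(4 + (u + 0)) = √(4 + u))
-300 - 1/(h(-20) - 206) = -300 - 1/(√(4 - 20) - 206) = -300 - 1/(√(-16) - 206) = -300 - 1/(4*I - 206) = -300 - 1/(-206 + 4*I) = -300 - (-206 - 4*I)/42452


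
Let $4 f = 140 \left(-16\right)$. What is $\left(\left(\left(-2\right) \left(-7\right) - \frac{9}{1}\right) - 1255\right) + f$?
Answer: $-1810$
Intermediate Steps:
$f = -560$ ($f = \frac{140 \left(-16\right)}{4} = \frac{1}{4} \left(-2240\right) = -560$)
$\left(\left(\left(-2\right) \left(-7\right) - \frac{9}{1}\right) - 1255\right) + f = \left(\left(\left(-2\right) \left(-7\right) - \frac{9}{1}\right) - 1255\right) - 560 = \left(\left(14 - 9\right) - 1255\right) - 560 = \left(5 - 1255\right) - 560 = -1250 - 560 = -1810$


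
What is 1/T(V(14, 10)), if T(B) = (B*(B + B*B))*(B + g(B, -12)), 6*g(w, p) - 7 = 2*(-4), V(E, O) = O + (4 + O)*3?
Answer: 3/22285016 ≈ 1.3462e-7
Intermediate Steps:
V(E, O) = 12 + 4*O (V(E, O) = O + (12 + 3*O) = 12 + 4*O)
g(w, p) = -⅙ (g(w, p) = 7/6 + (2*(-4))/6 = 7/6 + (⅙)*(-8) = 7/6 - 4/3 = -⅙)
T(B) = B*(-⅙ + B)*(B + B²) (T(B) = (B*(B + B*B))*(B - ⅙) = (B*(B + B²))*(-⅙ + B) = B*(-⅙ + B)*(B + B²))
1/T(V(14, 10)) = 1/((12 + 4*10)²*(-1 + 5*(12 + 4*10) + 6*(12 + 4*10)²)/6) = 1/((12 + 40)²*(-1 + 5*(12 + 40) + 6*(12 + 40)²)/6) = 1/((⅙)*52²*(-1 + 5*52 + 6*52²)) = 1/((⅙)*2704*(-1 + 260 + 6*2704)) = 1/((⅙)*2704*(-1 + 260 + 16224)) = 1/((⅙)*2704*16483) = 1/(22285016/3) = 3/22285016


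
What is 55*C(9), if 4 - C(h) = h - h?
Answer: 220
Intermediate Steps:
C(h) = 4 (C(h) = 4 - (h - h) = 4 - 1*0 = 4 + 0 = 4)
55*C(9) = 55*4 = 220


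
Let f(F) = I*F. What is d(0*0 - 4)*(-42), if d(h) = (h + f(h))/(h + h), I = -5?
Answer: 84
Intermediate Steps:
f(F) = -5*F
d(h) = -2 (d(h) = (h - 5*h)/(h + h) = (-4*h)/((2*h)) = (-4*h)*(1/(2*h)) = -2)
d(0*0 - 4)*(-42) = -2*(-42) = 84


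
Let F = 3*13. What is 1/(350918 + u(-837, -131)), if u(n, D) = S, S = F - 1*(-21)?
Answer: 1/350978 ≈ 2.8492e-6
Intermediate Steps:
F = 39
S = 60 (S = 39 - 1*(-21) = 39 + 21 = 60)
u(n, D) = 60
1/(350918 + u(-837, -131)) = 1/(350918 + 60) = 1/350978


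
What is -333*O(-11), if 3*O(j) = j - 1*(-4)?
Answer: 777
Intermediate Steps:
O(j) = 4/3 + j/3 (O(j) = (j - 1*(-4))/3 = (j + 4)/3 = (4 + j)/3 = 4/3 + j/3)
-333*O(-11) = -333*(4/3 + (1/3)*(-11)) = -333*(4/3 - 11/3) = -333*(-7/3) = 777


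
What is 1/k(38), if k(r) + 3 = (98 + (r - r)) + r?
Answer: 1/133 ≈ 0.0075188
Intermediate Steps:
k(r) = 95 + r (k(r) = -3 + ((98 + (r - r)) + r) = -3 + ((98 + 0) + r) = -3 + (98 + r) = 95 + r)
1/k(38) = 1/(95 + 38) = 1/133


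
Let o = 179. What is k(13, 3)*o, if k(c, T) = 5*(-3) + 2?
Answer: -2327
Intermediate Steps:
k(c, T) = -13 (k(c, T) = -15 + 2 = -13)
k(13, 3)*o = -13*179 = -2327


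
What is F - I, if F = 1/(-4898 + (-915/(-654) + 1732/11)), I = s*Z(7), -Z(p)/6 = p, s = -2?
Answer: -954618130/11364473 ≈ -84.000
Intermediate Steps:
Z(p) = -6*p
I = 84 (I = -(-12)*7 = -2*(-42) = 84)
F = -2398/11364473 (F = 1/(-4898 + (-915*(-1/654) + 1732*(1/11))) = 1/(-4898 + (305/218 + 1732/11)) = 1/(-4898 + 380931/2398) = 1/(-11364473/2398) = -2398/11364473 ≈ -0.00021101)
F - I = -2398/11364473 - 1*84 = -2398/11364473 - 84 = -954618130/11364473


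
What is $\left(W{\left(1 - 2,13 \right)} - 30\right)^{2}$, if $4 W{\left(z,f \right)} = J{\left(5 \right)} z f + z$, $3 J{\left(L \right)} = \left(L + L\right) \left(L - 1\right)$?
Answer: $\frac{779689}{144} \approx 5414.5$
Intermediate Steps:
$J{\left(L \right)} = \frac{2 L \left(-1 + L\right)}{3}$ ($J{\left(L \right)} = \frac{\left(L + L\right) \left(L - 1\right)}{3} = \frac{2 L \left(-1 + L\right)}{3}$)
$W{\left(z,f \right)} = \frac{z}{4} + \frac{10 f z}{3}$ ($W{\left(z,f \right)} = \frac{\frac{2}{3} \cdot 5 \left(-1 + 5\right) z f + z}{4} = \frac{\frac{2}{3} \cdot 5 \cdot 4 z f + z}{4} = \frac{\frac{40 z}{3} f + z}{4} = \frac{\frac{40 f z}{3} + z}{4} = \frac{z + \frac{40 f z}{3}}{4} = \frac{z}{4} + \frac{10 f z}{3}$)
$\left(W{\left(1 - 2,13 \right)} - 30\right)^{2} = \left(\frac{\left(1 - 2\right) \left(3 + 40 \cdot 13\right)}{12} - 30\right)^{2} = \left(\frac{\left(1 - 2\right) \left(3 + 520\right)}{12} - 30\right)^{2} = \left(\frac{1}{12} \left(-1\right) 523 - 30\right)^{2} = \left(- \frac{523}{12} - 30\right)^{2} = \left(- \frac{883}{12}\right)^{2} = \frac{779689}{144}$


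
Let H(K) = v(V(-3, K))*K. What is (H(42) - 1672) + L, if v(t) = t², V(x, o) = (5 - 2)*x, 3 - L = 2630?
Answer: -897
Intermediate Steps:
L = -2627 (L = 3 - 1*2630 = 3 - 2630 = -2627)
V(x, o) = 3*x
H(K) = 81*K (H(K) = (3*(-3))²*K = (-9)²*K = 81*K)
(H(42) - 1672) + L = (81*42 - 1672) - 2627 = (3402 - 1672) - 2627 = 1730 - 2627 = -897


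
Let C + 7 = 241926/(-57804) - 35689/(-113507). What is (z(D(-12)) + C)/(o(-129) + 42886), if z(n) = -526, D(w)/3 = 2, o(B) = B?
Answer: -587082479375/46755909909566 ≈ -0.012556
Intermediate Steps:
D(w) = 6 (D(w) = 3*2 = 6)
C = -11887572987/1093526438 (C = -7 + (241926/(-57804) - 35689/(-113507)) = -7 + (241926*(-1/57804) - 35689*(-1/113507)) = -7 + (-40321/9634 + 35689/113507) = -7 - 4232887921/1093526438 = -11887572987/1093526438 ≈ -10.871)
(z(D(-12)) + C)/(o(-129) + 42886) = (-526 - 11887572987/1093526438)/(-129 + 42886) = -587082479375/1093526438/42757 = -587082479375/1093526438*1/42757 = -587082479375/46755909909566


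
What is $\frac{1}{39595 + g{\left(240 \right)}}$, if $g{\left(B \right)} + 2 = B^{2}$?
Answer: $\frac{1}{97193} \approx 1.0289 \cdot 10^{-5}$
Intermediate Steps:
$g{\left(B \right)} = -2 + B^{2}$
$\frac{1}{39595 + g{\left(240 \right)}} = \frac{1}{39595 - \left(2 - 240^{2}\right)} = \frac{1}{39595 + \left(-2 + 57600\right)} = \frac{1}{39595 + 57598} = \frac{1}{97193}$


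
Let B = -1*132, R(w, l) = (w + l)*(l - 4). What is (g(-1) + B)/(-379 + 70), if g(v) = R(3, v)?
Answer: 142/309 ≈ 0.45955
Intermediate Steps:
R(w, l) = (-4 + l)*(l + w) (R(w, l) = (l + w)*(-4 + l) = (-4 + l)*(l + w))
g(v) = -12 + v² - v (g(v) = v² - 4*v - 4*3 + v*3 = v² - 4*v - 12 + 3*v = -12 + v² - v)
B = -132
(g(-1) + B)/(-379 + 70) = ((-12 + (-1)² - 1*(-1)) - 132)/(-379 + 70) = ((-12 + 1 + 1) - 132)/(-309) = (-10 - 132)*(-1/309) = -142*(-1/309) = 142/309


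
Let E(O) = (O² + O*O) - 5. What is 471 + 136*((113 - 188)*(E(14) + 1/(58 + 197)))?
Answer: -3946969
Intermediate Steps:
E(O) = -5 + 2*O² (E(O) = (O² + O²) - 5 = 2*O² - 5 = -5 + 2*O²)
471 + 136*((113 - 188)*(E(14) + 1/(58 + 197))) = 471 + 136*((113 - 188)*((-5 + 2*14²) + 1/(58 + 197))) = 471 + 136*(-75*((-5 + 2*196) + 1/255)) = 471 + 136*(-75*((-5 + 392) + 1/255)) = 471 + 136*(-75*(387 + 1/255)) = 471 + 136*(-75*98686/255) = 471 + 136*(-493430/17) = 471 - 3947440 = -3946969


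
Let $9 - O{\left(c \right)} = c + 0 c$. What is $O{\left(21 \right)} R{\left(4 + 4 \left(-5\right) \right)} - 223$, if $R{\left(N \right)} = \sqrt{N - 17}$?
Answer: $-223 - 12 i \sqrt{33} \approx -223.0 - 68.935 i$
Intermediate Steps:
$O{\left(c \right)} = 9 - c$ ($O{\left(c \right)} = 9 - \left(c + 0 c\right) = 9 - \left(c + 0\right) = 9 - c$)
$R{\left(N \right)} = \sqrt{-17 + N}$
$O{\left(21 \right)} R{\left(4 + 4 \left(-5\right) \right)} - 223 = \left(9 - 21\right) \sqrt{-17 + \left(4 + 4 \left(-5\right)\right)} - 223 = \left(9 - 21\right) \sqrt{-17 + \left(4 - 20\right)} - 223 = - 12 \sqrt{-17 - 16} - 223 = - 12 \sqrt{-33} - 223 = - 12 i \sqrt{33} - 223 = -223 - 12 i \sqrt{33}$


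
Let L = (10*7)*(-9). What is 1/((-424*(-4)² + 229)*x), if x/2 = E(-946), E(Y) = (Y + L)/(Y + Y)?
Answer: -473/5165340 ≈ -9.1572e-5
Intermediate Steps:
L = -630 (L = 70*(-9) = -630)
E(Y) = (-630 + Y)/(2*Y) (E(Y) = (Y - 630)/(Y + Y) = (-630 + Y)/((2*Y)) = (-630 + Y)*(1/(2*Y)) = (-630 + Y)/(2*Y))
x = 788/473 (x = 2*((½)*(-630 - 946)/(-946)) = 2*((½)*(-1/946)*(-1576)) = 2*(394/473) = 788/473 ≈ 1.6660)
1/((-424*(-4)² + 229)*x) = 1/((-424*(-4)² + 229)*(788/473)) = (473/788)/(-424*16 + 229) = (473/788)/(-6784 + 229) = (473/788)/(-6555) = -1/6555*473/788 = -473/5165340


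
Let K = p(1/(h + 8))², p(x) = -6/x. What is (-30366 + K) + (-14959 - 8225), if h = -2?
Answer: -52254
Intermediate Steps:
K = 1296 (K = (-6/(1/(-2 + 8)))² = (-6/(1/6))² = (-6/⅙)² = (-6*6)² = (-36)² = 1296)
(-30366 + K) + (-14959 - 8225) = (-30366 + 1296) + (-14959 - 8225) = -29070 - 23184 = -52254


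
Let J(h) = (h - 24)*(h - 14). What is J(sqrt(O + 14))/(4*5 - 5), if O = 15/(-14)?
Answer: 977/42 - 19*sqrt(2534)/105 ≈ 14.153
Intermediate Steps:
O = -15/14 (O = 15*(-1/14) = -15/14 ≈ -1.0714)
J(h) = (-24 + h)*(-14 + h)
J(sqrt(O + 14))/(4*5 - 5) = (336 + (sqrt(-15/14 + 14))**2 - 38*sqrt(-15/14 + 14))/(4*5 - 5) = (336 + (sqrt(181/14))**2 - 19*sqrt(2534)/7)/(20 - 5) = (336 + (sqrt(2534)/14)**2 - 19*sqrt(2534)/7)/15 = (336 + 181/14 - 19*sqrt(2534)/7)/15 = (4885/14 - 19*sqrt(2534)/7)/15 = 977/42 - 19*sqrt(2534)/105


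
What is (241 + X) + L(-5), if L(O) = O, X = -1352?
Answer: -1116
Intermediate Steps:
(241 + X) + L(-5) = (241 - 1352) - 5 = -1111 - 5 = -1116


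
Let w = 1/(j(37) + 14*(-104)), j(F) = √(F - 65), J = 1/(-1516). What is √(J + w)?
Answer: √379*√((1486 - I*√7)/(-728 + I*√7))/758 ≈ 3.4012e-5 - 0.036694*I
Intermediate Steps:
J = -1/1516 ≈ -0.00065963
j(F) = √(-65 + F)
w = 1/(-1456 + 2*I*√7) (w = 1/(√(-65 + 37) + 14*(-104)) = 1/(√(-28) - 1456) = 1/(2*I*√7 - 1456) = 1/(-1456 + 2*I*√7) ≈ -0.0006868 - 2.496e-6*I)
√(J + w) = √(-1/1516 + (-52/75713 - I*√7/1059982)) = √(-154545/114780908 - I*√7/1059982)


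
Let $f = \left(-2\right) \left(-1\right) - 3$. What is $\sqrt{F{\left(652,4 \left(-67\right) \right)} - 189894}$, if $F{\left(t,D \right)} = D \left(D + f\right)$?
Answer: $i \sqrt{117802} \approx 343.22 i$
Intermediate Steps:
$f = -1$ ($f = 2 - 3 = -1$)
$F{\left(t,D \right)} = D \left(-1 + D\right)$ ($F{\left(t,D \right)} = D \left(D - 1\right) = D \left(-1 + D\right)$)
$\sqrt{F{\left(652,4 \left(-67\right) \right)} - 189894} = \sqrt{4 \left(-67\right) \left(-1 + 4 \left(-67\right)\right) - 189894} = \sqrt{- 268 \left(-1 - 268\right) - 189894} = \sqrt{\left(-268\right) \left(-269\right) - 189894} = \sqrt{72092 - 189894} = \sqrt{-117802} = i \sqrt{117802}$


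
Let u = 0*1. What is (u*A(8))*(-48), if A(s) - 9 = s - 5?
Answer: 0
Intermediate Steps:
A(s) = 4 + s (A(s) = 9 + (s - 5) = 9 + (-5 + s) = 4 + s)
u = 0
(u*A(8))*(-48) = (0*(4 + 8))*(-48) = (0*12)*(-48) = 0*(-48) = 0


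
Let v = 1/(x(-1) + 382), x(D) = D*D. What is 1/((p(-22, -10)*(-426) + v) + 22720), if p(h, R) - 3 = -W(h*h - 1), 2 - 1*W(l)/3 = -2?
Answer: 383/10170183 ≈ 3.7659e-5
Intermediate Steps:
W(l) = 12 (W(l) = 6 - 3*(-2) = 6 + 6 = 12)
p(h, R) = -9 (p(h, R) = 3 - 1*12 = 3 - 12 = -9)
x(D) = D²
v = 1/383 (v = 1/((-1)² + 382) = 1/(1 + 382) = 1/383 ≈ 0.0026110)
1/((p(-22, -10)*(-426) + v) + 22720) = 1/((-9*(-426) + 1/383) + 22720) = 1/((3834 + 1/383) + 22720) = 1/(1468423/383 + 22720) = 1/(10170183/383) = 383/10170183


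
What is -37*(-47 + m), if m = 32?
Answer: 555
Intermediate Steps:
-37*(-47 + m) = -37*(-47 + 32) = -37*(-15) = 555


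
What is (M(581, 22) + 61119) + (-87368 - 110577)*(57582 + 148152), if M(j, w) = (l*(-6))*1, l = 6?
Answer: -40723955547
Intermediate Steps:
M(j, w) = -36 (M(j, w) = (6*(-6))*1 = -36*1 = -36)
(M(581, 22) + 61119) + (-87368 - 110577)*(57582 + 148152) = (-36 + 61119) + (-87368 - 110577)*(57582 + 148152) = 61083 - 197945*205734 = 61083 - 40724016630 = -40723955547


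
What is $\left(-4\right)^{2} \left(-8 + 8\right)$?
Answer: $0$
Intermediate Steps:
$\left(-4\right)^{2} \left(-8 + 8\right) = 16 \cdot 0 = 0$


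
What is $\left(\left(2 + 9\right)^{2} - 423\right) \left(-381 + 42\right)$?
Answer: $102378$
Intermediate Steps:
$\left(\left(2 + 9\right)^{2} - 423\right) \left(-381 + 42\right) = \left(11^{2} - 423\right) \left(-339\right) = \left(121 - 423\right) \left(-339\right) = \left(-302\right) \left(-339\right) = 102378$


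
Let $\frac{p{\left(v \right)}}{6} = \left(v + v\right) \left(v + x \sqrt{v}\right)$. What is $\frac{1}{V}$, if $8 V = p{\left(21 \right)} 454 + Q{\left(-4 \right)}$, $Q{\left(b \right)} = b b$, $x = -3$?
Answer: $\frac{300323}{51539888740} + \frac{42903 \sqrt{21}}{51539888740} \approx 9.6416 \cdot 10^{-6}$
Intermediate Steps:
$Q{\left(b \right)} = b^{2}$
$p{\left(v \right)} = 12 v \left(v - 3 \sqrt{v}\right)$ ($p{\left(v \right)} = 6 \left(v + v\right) \left(v - 3 \sqrt{v}\right) = 6 \cdot 2 v \left(v - 3 \sqrt{v}\right) = 12 v \left(v - 3 \sqrt{v}\right)$)
$V = 300323 - 42903 \sqrt{21}$ ($V = \frac{\left(- 36 \cdot 21^{\frac{3}{2}} + 12 \cdot 21^{2}\right) 454 + \left(-4\right)^{2}}{8} = \frac{\left(- 36 \cdot 21 \sqrt{21} + 12 \cdot 441\right) 454 + 16}{8} = \frac{\left(- 756 \sqrt{21} + 5292\right) 454 + 16}{8} = \frac{\left(5292 - 756 \sqrt{21}\right) 454 + 16}{8} = \frac{\left(2402568 - 343224 \sqrt{21}\right) + 16}{8} = \frac{2402584 - 343224 \sqrt{21}}{8} = 300323 - 42903 \sqrt{21} \approx 1.0372 \cdot 10^{5}$)
$\frac{1}{V} = \frac{1}{300323 - 42903 \sqrt{21}}$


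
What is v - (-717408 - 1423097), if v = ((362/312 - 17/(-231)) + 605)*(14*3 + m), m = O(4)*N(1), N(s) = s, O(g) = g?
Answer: 13023360893/6006 ≈ 2.1684e+6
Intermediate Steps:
m = 4 (m = 4*1 = 4)
v = 167487863/6006 (v = ((362/312 - 17/(-231)) + 605)*(14*3 + 4) = ((362*(1/312) - 17*(-1/231)) + 605)*(42 + 4) = ((181/156 + 17/231) + 605)*46 = (14821/12012 + 605)*46 = (7282081/12012)*46 = 167487863/6006 ≈ 27887.)
v - (-717408 - 1423097) = 167487863/6006 - (-717408 - 1423097) = 167487863/6006 - 1*(-2140505) = 167487863/6006 + 2140505 = 13023360893/6006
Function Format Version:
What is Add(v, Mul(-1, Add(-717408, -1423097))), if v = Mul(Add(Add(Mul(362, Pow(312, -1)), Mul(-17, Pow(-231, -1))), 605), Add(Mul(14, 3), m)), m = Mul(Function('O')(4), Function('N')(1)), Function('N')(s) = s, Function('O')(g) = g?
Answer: Rational(13023360893, 6006) ≈ 2.1684e+6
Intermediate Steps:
m = 4 (m = Mul(4, 1) = 4)
v = Rational(167487863, 6006) (v = Mul(Add(Add(Mul(362, Pow(312, -1)), Mul(-17, Pow(-231, -1))), 605), Add(Mul(14, 3), 4)) = Mul(Add(Add(Mul(362, Rational(1, 312)), Mul(-17, Rational(-1, 231))), 605), Add(42, 4)) = Mul(Add(Add(Rational(181, 156), Rational(17, 231)), 605), 46) = Mul(Add(Rational(14821, 12012), 605), 46) = Mul(Rational(7282081, 12012), 46) = Rational(167487863, 6006) ≈ 27887.)
Add(v, Mul(-1, Add(-717408, -1423097))) = Add(Rational(167487863, 6006), Mul(-1, Add(-717408, -1423097))) = Add(Rational(167487863, 6006), Mul(-1, -2140505)) = Add(Rational(167487863, 6006), 2140505) = Rational(13023360893, 6006)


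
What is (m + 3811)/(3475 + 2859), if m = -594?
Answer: 3217/6334 ≈ 0.50789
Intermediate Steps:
(m + 3811)/(3475 + 2859) = (-594 + 3811)/(3475 + 2859) = 3217/6334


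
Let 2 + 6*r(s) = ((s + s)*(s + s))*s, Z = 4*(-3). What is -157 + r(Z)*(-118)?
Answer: 407455/3 ≈ 1.3582e+5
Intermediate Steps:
Z = -12
r(s) = -1/3 + 2*s**3/3 (r(s) = -1/3 + (((s + s)*(s + s))*s)/6 = -1/3 + (((2*s)*(2*s))*s)/6 = -1/3 + ((4*s**2)*s)/6 = -1/3 + (4*s**3)/6 = -1/3 + 2*s**3/3)
-157 + r(Z)*(-118) = -157 + (-1/3 + (2/3)*(-12)**3)*(-118) = -157 + (-1/3 + (2/3)*(-1728))*(-118) = -157 + (-1/3 - 1152)*(-118) = -157 - 3457/3*(-118) = -157 + 407926/3 = 407455/3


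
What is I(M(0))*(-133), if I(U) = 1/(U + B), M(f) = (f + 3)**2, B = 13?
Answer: -133/22 ≈ -6.0455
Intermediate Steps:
M(f) = (3 + f)**2
I(U) = 1/(13 + U) (I(U) = 1/(U + 13) = 1/(13 + U))
I(M(0))*(-133) = -133/(13 + (3 + 0)**2) = -133/(13 + 3**2) = -133/(13 + 9) = -133/22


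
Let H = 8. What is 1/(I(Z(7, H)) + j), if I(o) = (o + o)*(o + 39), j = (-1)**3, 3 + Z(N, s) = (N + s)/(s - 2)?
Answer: -2/79 ≈ -0.025316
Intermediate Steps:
Z(N, s) = -3 + (N + s)/(-2 + s) (Z(N, s) = -3 + (N + s)/(s - 2) = -3 + (N + s)/(-2 + s))
j = -1
I(o) = 2*o*(39 + o) (I(o) = (2*o)*(39 + o) = 2*o*(39 + o))
1/(I(Z(7, H)) + j) = 1/(2*((6 + 7 - 2*8)/(-2 + 8))*(39 + (6 + 7 - 2*8)/(-2 + 8)) - 1) = 1/(2*((6 + 7 - 16)/6)*(39 + (6 + 7 - 16)/6) - 1) = 1/(2*((1/6)*(-3))*(39 + (1/6)*(-3)) - 1) = 1/(2*(-1/2)*(39 - 1/2) - 1) = 1/(2*(-1/2)*(77/2) - 1) = 1/(-77/2 - 1) = 1/(-79/2) = -2/79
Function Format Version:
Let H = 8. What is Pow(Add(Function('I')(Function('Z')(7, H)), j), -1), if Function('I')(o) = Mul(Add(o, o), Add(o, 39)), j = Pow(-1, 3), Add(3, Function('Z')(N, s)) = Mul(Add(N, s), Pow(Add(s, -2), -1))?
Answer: Rational(-2, 79) ≈ -0.025316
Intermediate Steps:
Function('Z')(N, s) = Add(-3, Mul(Pow(Add(-2, s), -1), Add(N, s))) (Function('Z')(N, s) = Add(-3, Mul(Add(N, s), Pow(Add(s, -2), -1))) = Add(-3, Mul(Add(N, s), Pow(Add(-2, s), -1))) = Add(-3, Mul(Pow(Add(-2, s), -1), Add(N, s))))
j = -1
Function('I')(o) = Mul(2, o, Add(39, o)) (Function('I')(o) = Mul(Mul(2, o), Add(39, o)) = Mul(2, o, Add(39, o)))
Pow(Add(Function('I')(Function('Z')(7, H)), j), -1) = Pow(Add(Mul(2, Mul(Pow(Add(-2, 8), -1), Add(6, 7, Mul(-2, 8))), Add(39, Mul(Pow(Add(-2, 8), -1), Add(6, 7, Mul(-2, 8))))), -1), -1) = Pow(Add(Mul(2, Mul(Pow(6, -1), Add(6, 7, -16)), Add(39, Mul(Pow(6, -1), Add(6, 7, -16)))), -1), -1) = Pow(Add(Mul(2, Mul(Rational(1, 6), -3), Add(39, Mul(Rational(1, 6), -3))), -1), -1) = Pow(Add(Mul(2, Rational(-1, 2), Add(39, Rational(-1, 2))), -1), -1) = Pow(Add(Mul(2, Rational(-1, 2), Rational(77, 2)), -1), -1) = Pow(Add(Rational(-77, 2), -1), -1) = Pow(Rational(-79, 2), -1) = Rational(-2, 79)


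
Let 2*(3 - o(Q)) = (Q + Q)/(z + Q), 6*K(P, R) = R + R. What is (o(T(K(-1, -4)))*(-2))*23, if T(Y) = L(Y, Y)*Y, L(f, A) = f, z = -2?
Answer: -506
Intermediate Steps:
K(P, R) = R/3 (K(P, R) = (R + R)/6 = (2*R)/6 = R/3)
T(Y) = Y**2 (T(Y) = Y*Y = Y**2)
o(Q) = 3 - Q/(-2 + Q) (o(Q) = 3 - (Q + Q)/(2*(-2 + Q)) = 3 - 2*Q/(2*(-2 + Q)) = 3 - Q/(-2 + Q))
(o(T(K(-1, -4)))*(-2))*23 = ((2*(-3 + ((1/3)*(-4))**2)/(-2 + ((1/3)*(-4))**2))*(-2))*23 = ((2*(-3 + (-4/3)**2)/(-2 + (-4/3)**2))*(-2))*23 = ((2*(-3 + 16/9)/(-2 + 16/9))*(-2))*23 = ((2*(-11/9)/(-2/9))*(-2))*23 = ((2*(-9/2)*(-11/9))*(-2))*23 = (11*(-2))*23 = -22*23 = -506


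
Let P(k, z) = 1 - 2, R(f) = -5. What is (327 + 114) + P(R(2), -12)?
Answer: 440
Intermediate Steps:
P(k, z) = -1
(327 + 114) + P(R(2), -12) = (327 + 114) - 1 = 441 - 1 = 440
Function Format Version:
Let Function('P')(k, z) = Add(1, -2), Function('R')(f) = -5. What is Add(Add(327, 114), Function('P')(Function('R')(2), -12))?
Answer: 440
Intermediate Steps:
Function('P')(k, z) = -1
Add(Add(327, 114), Function('P')(Function('R')(2), -12)) = Add(Add(327, 114), -1) = Add(441, -1) = 440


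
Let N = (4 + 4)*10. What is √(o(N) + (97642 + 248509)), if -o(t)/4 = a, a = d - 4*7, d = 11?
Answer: √346219 ≈ 588.40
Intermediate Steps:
N = 80 (N = 8*10 = 80)
a = -17 (a = 11 - 4*7 = 11 - 28 = -17)
o(t) = 68 (o(t) = -4*(-17) = 68)
√(o(N) + (97642 + 248509)) = √(68 + (97642 + 248509)) = √(68 + 346151) = √346219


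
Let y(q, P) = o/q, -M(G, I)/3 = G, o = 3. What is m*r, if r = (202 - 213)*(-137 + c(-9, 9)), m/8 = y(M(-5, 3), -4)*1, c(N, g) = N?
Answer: 12848/5 ≈ 2569.6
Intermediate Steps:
M(G, I) = -3*G
y(q, P) = 3/q
m = 8/5 (m = 8*((3/((-3*(-5))))*1) = 8*((3/15)*1) = 8*((3*(1/15))*1) = 8*((⅕)*1) = 8*(⅕) = 8/5 ≈ 1.6000)
r = 1606 (r = (202 - 213)*(-137 - 9) = -11*(-146) = 1606)
m*r = (8/5)*1606 = 12848/5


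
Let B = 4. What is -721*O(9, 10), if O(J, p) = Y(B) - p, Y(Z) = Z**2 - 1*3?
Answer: -2163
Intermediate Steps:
Y(Z) = -3 + Z**2 (Y(Z) = Z**2 - 3 = -3 + Z**2)
O(J, p) = 13 - p (O(J, p) = (-3 + 4**2) - p = (-3 + 16) - p = 13 - p)
-721*O(9, 10) = -721*(13 - 1*10) = -721*(13 - 10) = -721*3 = -2163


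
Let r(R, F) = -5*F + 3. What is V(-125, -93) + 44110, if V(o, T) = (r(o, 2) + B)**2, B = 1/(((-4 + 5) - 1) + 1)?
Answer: 44146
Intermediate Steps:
r(R, F) = 3 - 5*F
B = 1 (B = 1/((1 - 1) + 1) = 1/(0 + 1) = 1/1 = 1)
V(o, T) = 36 (V(o, T) = ((3 - 5*2) + 1)**2 = ((3 - 10) + 1)**2 = (-7 + 1)**2 = (-6)**2 = 36)
V(-125, -93) + 44110 = 36 + 44110 = 44146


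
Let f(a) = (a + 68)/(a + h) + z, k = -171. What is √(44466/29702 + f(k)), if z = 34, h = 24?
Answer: √3520720718706/311871 ≈ 6.0165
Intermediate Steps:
f(a) = 34 + (68 + a)/(24 + a) (f(a) = (a + 68)/(a + 24) + 34 = (68 + a)/(24 + a) + 34 = 34 + (68 + a)/(24 + a))
√(44466/29702 + f(k)) = √(44466/29702 + (884 + 35*(-171))/(24 - 171)) = √(44466*(1/29702) + (884 - 5985)/(-147)) = √(22233/14851 - 1/147*(-5101)) = √(22233/14851 + 5101/147) = √(79023202/2183097) = √3520720718706/311871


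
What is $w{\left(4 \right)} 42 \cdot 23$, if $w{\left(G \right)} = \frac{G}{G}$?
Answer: $966$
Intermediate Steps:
$w{\left(G \right)} = 1$
$w{\left(4 \right)} 42 \cdot 23 = 1 \cdot 42 \cdot 23 = 42 \cdot 23 = 966$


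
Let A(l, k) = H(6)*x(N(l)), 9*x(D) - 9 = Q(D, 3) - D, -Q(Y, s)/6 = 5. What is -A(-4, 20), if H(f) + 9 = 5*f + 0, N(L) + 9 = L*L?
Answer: 196/3 ≈ 65.333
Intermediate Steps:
Q(Y, s) = -30 (Q(Y, s) = -6*5 = -30)
N(L) = -9 + L² (N(L) = -9 + L*L = -9 + L²)
H(f) = -9 + 5*f (H(f) = -9 + (5*f + 0) = -9 + 5*f)
x(D) = -7/3 - D/9 (x(D) = 1 + (-30 - D)/9 = 1 + (-10/3 - D/9) = -7/3 - D/9)
A(l, k) = -28 - 7*l²/3 (A(l, k) = (-9 + 5*6)*(-7/3 - (-9 + l²)/9) = (-9 + 30)*(-7/3 + (1 - l²/9)) = 21*(-4/3 - l²/9) = -28 - 7*l²/3)
-A(-4, 20) = -(-28 - 7/3*(-4)²) = -(-28 - 7/3*16) = -(-28 - 112/3) = -1*(-196/3) = 196/3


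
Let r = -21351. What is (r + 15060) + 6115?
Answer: -176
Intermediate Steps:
(r + 15060) + 6115 = (-21351 + 15060) + 6115 = -6291 + 6115 = -176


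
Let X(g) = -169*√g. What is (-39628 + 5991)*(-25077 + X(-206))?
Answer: 843515049 + 5684653*I*√206 ≈ 8.4351e+8 + 8.159e+7*I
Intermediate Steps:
(-39628 + 5991)*(-25077 + X(-206)) = (-39628 + 5991)*(-25077 - 169*I*√206) = -33637*(-25077 - 169*I*√206) = 843515049 + 5684653*I*√206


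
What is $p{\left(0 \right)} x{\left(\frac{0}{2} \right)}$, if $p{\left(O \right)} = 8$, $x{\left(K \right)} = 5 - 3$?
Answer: $16$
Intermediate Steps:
$x{\left(K \right)} = 2$
$p{\left(0 \right)} x{\left(\frac{0}{2} \right)} = 8 \cdot 2 = 16$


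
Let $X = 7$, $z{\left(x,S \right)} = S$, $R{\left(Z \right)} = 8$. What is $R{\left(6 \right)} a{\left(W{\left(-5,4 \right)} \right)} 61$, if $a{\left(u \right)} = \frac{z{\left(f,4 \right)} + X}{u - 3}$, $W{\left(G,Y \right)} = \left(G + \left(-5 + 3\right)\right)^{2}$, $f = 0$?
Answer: $\frac{2684}{23} \approx 116.7$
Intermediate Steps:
$W{\left(G,Y \right)} = \left(-2 + G\right)^{2}$ ($W{\left(G,Y \right)} = \left(G - 2\right)^{2} = \left(-2 + G\right)^{2}$)
$a{\left(u \right)} = \frac{11}{-3 + u}$ ($a{\left(u \right)} = \frac{4 + 7}{u - 3} = \frac{11}{-3 + u}$)
$R{\left(6 \right)} a{\left(W{\left(-5,4 \right)} \right)} 61 = 8 \frac{11}{-3 + \left(-2 - 5\right)^{2}} \cdot 61 = 8 \frac{11}{-3 + \left(-7\right)^{2}} \cdot 61 = 8 \frac{11}{-3 + 49} \cdot 61 = 8 \cdot \frac{11}{46} \cdot 61 = \frac{44}{23} \cdot 61 = \frac{2684}{23}$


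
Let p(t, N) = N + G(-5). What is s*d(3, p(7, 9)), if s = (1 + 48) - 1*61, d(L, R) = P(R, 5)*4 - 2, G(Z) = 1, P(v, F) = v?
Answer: -456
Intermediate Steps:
p(t, N) = 1 + N (p(t, N) = N + 1 = 1 + N)
d(L, R) = -2 + 4*R (d(L, R) = R*4 - 2 = 4*R - 2 = -2 + 4*R)
s = -12 (s = 49 - 61 = -12)
s*d(3, p(7, 9)) = -12*(-2 + 4*(1 + 9)) = -12*(-2 + 4*10) = -12*(-2 + 40) = -12*38 = -456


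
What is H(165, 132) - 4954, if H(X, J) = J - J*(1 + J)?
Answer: -22378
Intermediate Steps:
H(X, J) = J - J*(1 + J)
H(165, 132) - 4954 = -1*132**2 - 4954 = -1*17424 - 4954 = -17424 - 4954 = -22378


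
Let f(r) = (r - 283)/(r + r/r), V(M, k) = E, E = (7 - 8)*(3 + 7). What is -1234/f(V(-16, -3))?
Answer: -11106/293 ≈ -37.904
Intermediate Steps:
E = -10 (E = -1*10 = -10)
V(M, k) = -10
f(r) = (-283 + r)/(1 + r) (f(r) = (-283 + r)/(r + 1) = (-283 + r)/(1 + r))
-1234/f(V(-16, -3)) = -1234*(1 - 10)/(-283 - 10) = -1234/(-293/(-9)) = -1234/((-⅑*(-293))) = -1234/293/9 = -1234*9/293 = -11106/293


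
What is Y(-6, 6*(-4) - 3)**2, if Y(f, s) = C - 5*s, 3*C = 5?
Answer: 168100/9 ≈ 18678.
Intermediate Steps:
C = 5/3 (C = (1/3)*5 = 5/3 ≈ 1.6667)
Y(f, s) = 5/3 - 5*s
Y(-6, 6*(-4) - 3)**2 = (5/3 - 5*(6*(-4) - 3))**2 = (5/3 - 5*(-24 - 3))**2 = (5/3 - 5*(-27))**2 = (5/3 + 135)**2 = (410/3)**2 = 168100/9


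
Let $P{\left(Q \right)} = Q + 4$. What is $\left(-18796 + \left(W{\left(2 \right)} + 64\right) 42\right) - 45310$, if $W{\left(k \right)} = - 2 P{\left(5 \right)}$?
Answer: $-62174$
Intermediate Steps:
$P{\left(Q \right)} = 4 + Q$
$W{\left(k \right)} = -18$ ($W{\left(k \right)} = - 2 \left(4 + 5\right) = \left(-2\right) 9 = -18$)
$\left(-18796 + \left(W{\left(2 \right)} + 64\right) 42\right) - 45310 = \left(-18796 + \left(-18 + 64\right) 42\right) - 45310 = \left(-18796 + 46 \cdot 42\right) - 45310 = \left(-18796 + 1932\right) - 45310 = -16864 - 45310 = -62174$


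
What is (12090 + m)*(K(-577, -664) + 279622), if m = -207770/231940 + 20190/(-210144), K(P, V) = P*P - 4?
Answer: 3007748288119732677/406173328 ≈ 7.4051e+9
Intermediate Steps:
K(P, V) = -4 + P**2 (K(P, V) = P**2 - 4 = -4 + P**2)
m = -402870729/406173328 (m = -207770*1/231940 + 20190*(-1/210144) = -20777/23194 - 3365/35024 = -402870729/406173328 ≈ -0.99187)
(12090 + m)*(K(-577, -664) + 279622) = (12090 - 402870729/406173328)*((-4 + (-577)**2) + 279622) = 4910232664791*((-4 + 332929) + 279622)/406173328 = 4910232664791*(332925 + 279622)/406173328 = (4910232664791/406173328)*612547 = 3007748288119732677/406173328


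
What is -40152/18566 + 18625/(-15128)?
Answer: -476605603/140433224 ≈ -3.3938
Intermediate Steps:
-40152/18566 + 18625/(-15128) = -40152*1/18566 + 18625*(-1/15128) = -20076/9283 - 18625/15128 = -476605603/140433224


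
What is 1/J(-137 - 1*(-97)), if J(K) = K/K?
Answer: 1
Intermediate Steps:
J(K) = 1
1/J(-137 - 1*(-97)) = 1/1 = 1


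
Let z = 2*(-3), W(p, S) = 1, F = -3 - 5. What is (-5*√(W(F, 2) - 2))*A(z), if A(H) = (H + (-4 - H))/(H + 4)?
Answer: -10*I ≈ -10.0*I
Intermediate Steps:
F = -8
z = -6
A(H) = -4/(4 + H)
(-5*√(W(F, 2) - 2))*A(z) = (-5*√(1 - 2))*(-4/(4 - 6)) = (-5*I)*(-4/(-2)) = (-5*I)*(-4*(-½)) = -5*I*2 = -10*I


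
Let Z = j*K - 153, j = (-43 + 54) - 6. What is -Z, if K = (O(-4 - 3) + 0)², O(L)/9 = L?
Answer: -19692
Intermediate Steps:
O(L) = 9*L
j = 5 (j = 11 - 6 = 5)
K = 3969 (K = (9*(-4 - 3) + 0)² = (9*(-7) + 0)² = (-63 + 0)² = (-63)² = 3969)
Z = 19692 (Z = 5*3969 - 153 = 19845 - 153 = 19692)
-Z = -1*19692 = -19692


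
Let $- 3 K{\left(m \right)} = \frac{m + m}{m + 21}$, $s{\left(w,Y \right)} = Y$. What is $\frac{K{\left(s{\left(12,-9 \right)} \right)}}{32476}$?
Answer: $\frac{1}{64952} \approx 1.5396 \cdot 10^{-5}$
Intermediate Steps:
$K{\left(m \right)} = - \frac{2 m}{3 \left(21 + m\right)}$ ($K{\left(m \right)} = - \frac{\left(m + m\right) \frac{1}{m + 21}}{3} = - \frac{2 m \frac{1}{21 + m}}{3} = - \frac{2 m}{3 \left(21 + m\right)}$)
$\frac{K{\left(s{\left(12,-9 \right)} \right)}}{32476} = \frac{\left(-2\right) \left(-9\right) \frac{1}{63 + 3 \left(-9\right)}}{32476} = \left(-2\right) \left(-9\right) \frac{1}{63 - 27} \cdot \frac{1}{32476} = \left(-2\right) \left(-9\right) \frac{1}{36} \cdot \frac{1}{32476} = \frac{1}{2} \cdot \frac{1}{32476} = \frac{1}{64952}$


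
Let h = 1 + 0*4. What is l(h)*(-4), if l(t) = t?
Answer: -4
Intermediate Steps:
h = 1 (h = 1 + 0 = 1)
l(h)*(-4) = 1*(-4) = -4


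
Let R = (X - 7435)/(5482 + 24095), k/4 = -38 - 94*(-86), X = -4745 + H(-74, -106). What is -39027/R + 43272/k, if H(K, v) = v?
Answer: 515980189699/5491842 ≈ 93954.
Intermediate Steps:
X = -4851 (X = -4745 - 106 = -4851)
k = 32184 (k = 4*(-38 - 94*(-86)) = 4*(-38 + 8084) = 4*8046 = 32184)
R = -12286/29577 (R = (-4851 - 7435)/(5482 + 24095) = -12286/29577 ≈ -0.41539)
-39027/R + 43272/k = -39027/(-12286/29577) + 43272/32184 = -39027*(-29577/12286) + 43272*(1/32184) = 1154301579/12286 + 601/447 = 515980189699/5491842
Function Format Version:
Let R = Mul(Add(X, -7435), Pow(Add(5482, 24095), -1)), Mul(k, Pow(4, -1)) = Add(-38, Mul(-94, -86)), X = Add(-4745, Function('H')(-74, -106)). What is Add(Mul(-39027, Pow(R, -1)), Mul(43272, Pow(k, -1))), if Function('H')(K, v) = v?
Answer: Rational(515980189699, 5491842) ≈ 93954.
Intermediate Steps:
X = -4851 (X = Add(-4745, -106) = -4851)
k = 32184 (k = Mul(4, Add(-38, Mul(-94, -86))) = Mul(4, Add(-38, 8084)) = Mul(4, 8046) = 32184)
R = Rational(-12286, 29577) (R = Mul(Add(-4851, -7435), Pow(Add(5482, 24095), -1)) = Mul(-12286, Pow(29577, -1)) = Mul(-12286, Rational(1, 29577)) = Rational(-12286, 29577) ≈ -0.41539)
Add(Mul(-39027, Pow(R, -1)), Mul(43272, Pow(k, -1))) = Add(Mul(-39027, Pow(Rational(-12286, 29577), -1)), Mul(43272, Pow(32184, -1))) = Add(Mul(-39027, Rational(-29577, 12286)), Mul(43272, Rational(1, 32184))) = Add(Rational(1154301579, 12286), Rational(601, 447)) = Rational(515980189699, 5491842)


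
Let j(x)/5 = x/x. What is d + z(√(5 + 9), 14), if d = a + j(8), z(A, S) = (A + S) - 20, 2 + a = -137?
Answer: -140 + √14 ≈ -136.26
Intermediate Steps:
a = -139 (a = -2 - 137 = -139)
j(x) = 5 (j(x) = 5*(x/x) = 5*1 = 5)
z(A, S) = -20 + A + S
d = -134 (d = -139 + 5 = -134)
d + z(√(5 + 9), 14) = -134 + (-20 + √(5 + 9) + 14) = -134 + (-20 + √14 + 14) = -134 + (-6 + √14) = -140 + √14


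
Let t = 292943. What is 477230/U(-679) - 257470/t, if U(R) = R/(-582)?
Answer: 119829332150/292943 ≈ 4.0905e+5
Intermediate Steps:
U(R) = -R/582 (U(R) = R*(-1/582) = -R/582)
477230/U(-679) - 257470/t = 477230/((-1/582*(-679))) - 257470/292943 = 477230/(7/6) - 257470*1/292943 = 477230*(6/7) - 257470/292943 = 2863380/7 - 257470/292943 = 119829332150/292943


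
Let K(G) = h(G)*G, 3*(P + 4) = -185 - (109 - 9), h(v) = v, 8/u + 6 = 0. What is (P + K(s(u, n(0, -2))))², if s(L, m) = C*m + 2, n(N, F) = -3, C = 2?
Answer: 6889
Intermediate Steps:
u = -4/3 (u = 8/(-6 + 0) = 8/(-6) = 8*(-⅙) = -4/3 ≈ -1.3333)
s(L, m) = 2 + 2*m (s(L, m) = 2*m + 2 = 2 + 2*m)
P = -99 (P = -4 + (-185 - (109 - 9))/3 = -4 + (-185 - 1*100)/3 = -4 + (-185 - 100)/3 = -4 + (⅓)*(-285) = -4 - 95 = -99)
K(G) = G² (K(G) = G*G = G²)
(P + K(s(u, n(0, -2))))² = (-99 + (2 + 2*(-3))²)² = (-99 + (2 - 6)²)² = (-99 + (-4)²)² = (-99 + 16)² = (-83)² = 6889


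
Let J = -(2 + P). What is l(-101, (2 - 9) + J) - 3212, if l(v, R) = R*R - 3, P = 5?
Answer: -3019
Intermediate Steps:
J = -7 (J = -(2 + 5) = -1*7 = -7)
l(v, R) = -3 + R² (l(v, R) = R² - 3 = -3 + R²)
l(-101, (2 - 9) + J) - 3212 = (-3 + ((2 - 9) - 7)²) - 3212 = (-3 + (-7 - 7)²) - 3212 = (-3 + (-14)²) - 3212 = (-3 + 196) - 3212 = 193 - 3212 = -3019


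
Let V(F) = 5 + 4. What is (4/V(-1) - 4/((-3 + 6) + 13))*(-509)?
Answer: -3563/36 ≈ -98.972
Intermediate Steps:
V(F) = 9
(4/V(-1) - 4/((-3 + 6) + 13))*(-509) = (4/9 - 4/((-3 + 6) + 13))*(-509) = (4*(⅑) - 4/(3 + 13))*(-509) = (4/9 - 4/16)*(-509) = (4/9 - 4*1/16)*(-509) = (4/9 - ¼)*(-509) = (7/36)*(-509) = -3563/36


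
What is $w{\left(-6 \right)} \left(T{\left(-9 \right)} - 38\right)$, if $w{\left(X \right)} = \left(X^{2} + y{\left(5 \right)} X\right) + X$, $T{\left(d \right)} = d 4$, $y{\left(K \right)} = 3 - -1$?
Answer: $-444$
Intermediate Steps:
$y{\left(K \right)} = 4$ ($y{\left(K \right)} = 3 + 1 = 4$)
$T{\left(d \right)} = 4 d$
$w{\left(X \right)} = X^{2} + 5 X$ ($w{\left(X \right)} = \left(X^{2} + 4 X\right) + X = X^{2} + 5 X$)
$w{\left(-6 \right)} \left(T{\left(-9 \right)} - 38\right) = - 6 \left(5 - 6\right) \left(4 \left(-9\right) - 38\right) = \left(-6\right) \left(-1\right) \left(-36 - 38\right) = 6 \left(-74\right) = -444$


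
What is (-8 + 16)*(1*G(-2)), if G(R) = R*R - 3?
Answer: 8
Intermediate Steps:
G(R) = -3 + R² (G(R) = R² - 3 = -3 + R²)
(-8 + 16)*(1*G(-2)) = (-8 + 16)*(1*(-3 + (-2)²)) = 8*(1*(-3 + 4)) = 8*(1*1) = 8*1 = 8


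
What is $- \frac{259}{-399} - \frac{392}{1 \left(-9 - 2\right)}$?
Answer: $\frac{22751}{627} \approx 36.285$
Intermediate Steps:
$- \frac{259}{-399} - \frac{392}{1 \left(-9 - 2\right)} = \left(-259\right) \left(- \frac{1}{399}\right) - \frac{392}{1 \left(-11\right)} = \frac{37}{57} - \frac{392}{-11} = \frac{37}{57} - - \frac{392}{11} = \frac{37}{57} + \frac{392}{11} = \frac{22751}{627}$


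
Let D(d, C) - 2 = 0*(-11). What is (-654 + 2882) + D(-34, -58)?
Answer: 2230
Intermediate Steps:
D(d, C) = 2 (D(d, C) = 2 + 0*(-11) = 2 + 0 = 2)
(-654 + 2882) + D(-34, -58) = (-654 + 2882) + 2 = 2228 + 2 = 2230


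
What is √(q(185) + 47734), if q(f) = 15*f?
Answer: √50509 ≈ 224.74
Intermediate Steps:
√(q(185) + 47734) = √(15*185 + 47734) = √(2775 + 47734) = √50509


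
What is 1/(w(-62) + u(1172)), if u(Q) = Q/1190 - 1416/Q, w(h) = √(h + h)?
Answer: -1696802555/942552384131 - 30392692225*I*√31/1885104768262 ≈ -0.0018002 - 0.089767*I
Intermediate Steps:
w(h) = √2*√h (w(h) = √(2*h) = √2*√h)
u(Q) = -1416/Q + Q/1190 (u(Q) = Q*(1/1190) - 1416/Q = Q/1190 - 1416/Q = -1416/Q + Q/1190)
1/(w(-62) + u(1172)) = 1/(√2*√(-62) + (-1416/1172 + (1/1190)*1172)) = 1/(√2*(I*√62) + (-1416*1/1172 + 586/595)) = 1/(2*I*√31 + (-354/293 + 586/595)) = 1/(2*I*√31 - 38932/174335) = 1/(-38932/174335 + 2*I*√31)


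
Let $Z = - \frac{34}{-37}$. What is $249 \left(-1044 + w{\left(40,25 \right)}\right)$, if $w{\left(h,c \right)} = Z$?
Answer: $- \frac{9609906}{37} \approx -2.5973 \cdot 10^{5}$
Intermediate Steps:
$Z = \frac{34}{37}$ ($Z = \left(-34\right) \left(- \frac{1}{37}\right) = \frac{34}{37} \approx 0.91892$)
$w{\left(h,c \right)} = \frac{34}{37}$
$249 \left(-1044 + w{\left(40,25 \right)}\right) = 249 \left(-1044 + \frac{34}{37}\right) = 249 \left(- \frac{38594}{37}\right) = - \frac{9609906}{37}$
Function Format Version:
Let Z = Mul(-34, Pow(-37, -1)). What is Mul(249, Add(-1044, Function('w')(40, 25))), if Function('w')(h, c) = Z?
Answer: Rational(-9609906, 37) ≈ -2.5973e+5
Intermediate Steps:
Z = Rational(34, 37) (Z = Mul(-34, Rational(-1, 37)) = Rational(34, 37) ≈ 0.91892)
Function('w')(h, c) = Rational(34, 37)
Mul(249, Add(-1044, Function('w')(40, 25))) = Mul(249, Add(-1044, Rational(34, 37))) = Mul(249, Rational(-38594, 37)) = Rational(-9609906, 37)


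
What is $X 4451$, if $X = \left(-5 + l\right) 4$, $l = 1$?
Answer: $-71216$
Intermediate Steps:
$X = -16$ ($X = \left(-5 + 1\right) 4 = \left(-4\right) 4 = -16$)
$X 4451 = \left(-16\right) 4451 = -71216$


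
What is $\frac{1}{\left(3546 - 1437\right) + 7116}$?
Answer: $\frac{1}{9225} \approx 0.0001084$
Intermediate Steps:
$\frac{1}{\left(3546 - 1437\right) + 7116} = \frac{1}{2109 + 7116} = \frac{1}{9225}$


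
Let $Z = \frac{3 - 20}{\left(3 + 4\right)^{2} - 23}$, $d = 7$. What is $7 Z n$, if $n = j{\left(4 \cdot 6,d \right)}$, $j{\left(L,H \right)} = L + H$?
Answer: $- \frac{3689}{26} \approx -141.88$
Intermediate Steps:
$j{\left(L,H \right)} = H + L$
$Z = - \frac{17}{26}$ ($Z = - \frac{17}{7^{2} - 23} = - \frac{17}{49 - 23} = - \frac{17}{26} \approx -0.65385$)
$n = 31$ ($n = 7 + 4 \cdot 6 = 7 + 24 = 31$)
$7 Z n = 7 \left(- \frac{17}{26}\right) 31 = \left(- \frac{119}{26}\right) 31 = - \frac{3689}{26}$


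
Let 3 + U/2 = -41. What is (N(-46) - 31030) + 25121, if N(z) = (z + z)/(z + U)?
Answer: -395857/67 ≈ -5908.3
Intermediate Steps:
U = -88 (U = -6 + 2*(-41) = -6 - 82 = -88)
N(z) = 2*z/(-88 + z) (N(z) = (z + z)/(z - 88) = (2*z)/(-88 + z) = 2*z/(-88 + z))
(N(-46) - 31030) + 25121 = (2*(-46)/(-88 - 46) - 31030) + 25121 = (2*(-46)/(-134) - 31030) + 25121 = (2*(-46)*(-1/134) - 31030) + 25121 = (46/67 - 31030) + 25121 = -2078964/67 + 25121 = -395857/67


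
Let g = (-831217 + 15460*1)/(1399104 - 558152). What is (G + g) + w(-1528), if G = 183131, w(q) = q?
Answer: 152718590299/840952 ≈ 1.8160e+5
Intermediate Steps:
g = -815757/840952 (g = (-831217 + 15460)/840952 = -815757*1/840952 = -815757/840952 ≈ -0.97004)
(G + g) + w(-1528) = (183131 - 815757/840952) - 1528 = 154003564955/840952 - 1528 = 152718590299/840952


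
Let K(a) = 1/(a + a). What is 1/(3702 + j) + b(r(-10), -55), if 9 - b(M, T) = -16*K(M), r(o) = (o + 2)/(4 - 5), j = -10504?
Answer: 68019/6802 ≈ 9.9998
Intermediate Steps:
K(a) = 1/(2*a)
r(o) = -2 - o (r(o) = (2 + o)/(-1) = (2 + o)*(-1) = -2 - o)
b(M, T) = 9 + 8/M (b(M, T) = 9 - (-16)*1/(2*M) = 9 - (-8)/M = 9 + 8/M)
1/(3702 + j) + b(r(-10), -55) = 1/(3702 - 10504) + (9 + 8/(-2 - 1*(-10))) = 1/(-6802) + (9 + 8/(-2 + 10)) = -1/6802 + (9 + 8/8) = -1/6802 + (9 + 8*(⅛)) = -1/6802 + (9 + 1) = -1/6802 + 10 = 68019/6802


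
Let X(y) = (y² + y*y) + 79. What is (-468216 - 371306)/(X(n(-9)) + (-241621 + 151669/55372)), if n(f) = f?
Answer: 46486012184/13365541691 ≈ 3.4781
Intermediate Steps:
X(y) = 79 + 2*y² (X(y) = (y² + y²) + 79 = 2*y² + 79 = 79 + 2*y²)
(-468216 - 371306)/(X(n(-9)) + (-241621 + 151669/55372)) = (-468216 - 371306)/((79 + 2*(-9)²) + (-241621 + 151669/55372)) = -839522/((79 + 2*81) + (-241621 + 151669*(1/55372))) = -839522/((79 + 162) + (-241621 + 151669/55372)) = -839522/(241 - 13378886343/55372) = -839522/(-13365541691/55372) = -839522*(-55372/13365541691) = 46486012184/13365541691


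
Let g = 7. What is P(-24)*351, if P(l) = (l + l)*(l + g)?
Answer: 286416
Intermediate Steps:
P(l) = 2*l*(7 + l) (P(l) = (l + l)*(l + 7) = (2*l)*(7 + l) = 2*l*(7 + l))
P(-24)*351 = (2*(-24)*(7 - 24))*351 = (2*(-24)*(-17))*351 = 816*351 = 286416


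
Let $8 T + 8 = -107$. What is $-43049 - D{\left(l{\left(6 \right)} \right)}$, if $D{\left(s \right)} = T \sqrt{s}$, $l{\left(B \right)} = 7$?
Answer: $-43049 + \frac{115 \sqrt{7}}{8} \approx -43011.0$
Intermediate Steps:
$T = - \frac{115}{8}$ ($T = -1 + \frac{1}{8} \left(-107\right) = -1 - \frac{107}{8} = - \frac{115}{8} \approx -14.375$)
$D{\left(s \right)} = - \frac{115 \sqrt{s}}{8}$
$-43049 - D{\left(l{\left(6 \right)} \right)} = -43049 - - \frac{115 \sqrt{7}}{8} = -43049 + \frac{115 \sqrt{7}}{8}$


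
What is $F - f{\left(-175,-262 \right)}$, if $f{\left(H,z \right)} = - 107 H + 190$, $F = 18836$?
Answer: $-79$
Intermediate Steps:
$f{\left(H,z \right)} = 190 - 107 H$
$F - f{\left(-175,-262 \right)} = 18836 - \left(190 - -18725\right) = 18836 - \left(190 + 18725\right) = 18836 - 18915 = -79$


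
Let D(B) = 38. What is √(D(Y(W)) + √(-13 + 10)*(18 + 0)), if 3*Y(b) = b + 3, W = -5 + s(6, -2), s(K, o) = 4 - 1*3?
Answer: √(38 + 18*I*√3) ≈ 6.6012 + 2.3614*I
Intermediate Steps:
s(K, o) = 1 (s(K, o) = 4 - 3 = 1)
W = -4 (W = -5 + 1 = -4)
Y(b) = 1 + b/3 (Y(b) = (b + 3)/3 = (3 + b)/3 = 1 + b/3)
√(D(Y(W)) + √(-13 + 10)*(18 + 0)) = √(38 + √(-13 + 10)*(18 + 0)) = √(38 + √(-3)*18) = √(38 + (I*√3)*18) = √(38 + 18*I*√3)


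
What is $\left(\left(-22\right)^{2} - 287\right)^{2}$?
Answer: $38809$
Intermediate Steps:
$\left(\left(-22\right)^{2} - 287\right)^{2} = \left(484 - 287\right)^{2} = 197^{2} = 38809$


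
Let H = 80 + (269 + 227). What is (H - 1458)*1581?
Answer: -1394442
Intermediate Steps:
H = 576 (H = 80 + 496 = 576)
(H - 1458)*1581 = (576 - 1458)*1581 = -882*1581 = -1394442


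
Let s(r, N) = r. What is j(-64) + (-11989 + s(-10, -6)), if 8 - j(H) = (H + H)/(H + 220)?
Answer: -467617/39 ≈ -11990.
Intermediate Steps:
j(H) = 8 - 2*H/(220 + H) (j(H) = 8 - (H + H)/(H + 220) = 8 - 2*H/(220 + H))
j(-64) + (-11989 + s(-10, -6)) = 2*(880 + 3*(-64))/(220 - 64) + (-11989 - 10) = 2*(880 - 192)/156 - 11999 = 2*(1/156)*688 - 11999 = 344/39 - 11999 = -467617/39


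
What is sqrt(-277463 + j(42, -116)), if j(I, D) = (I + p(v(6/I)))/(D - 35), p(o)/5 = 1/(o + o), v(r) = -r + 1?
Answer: I*sqrt(227751863235)/906 ≈ 526.75*I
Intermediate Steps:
v(r) = 1 - r
p(o) = 5/(2*o) (p(o) = 5/(o + o) = 5/((2*o)) = 5*(1/(2*o)) = 5/(2*o))
j(I, D) = (I + 5/(2*(1 - 6/I)))/(-35 + D) (j(I, D) = (I + 5/(2*(1 - 6/I)))/(D - 35) = (I + 5/(2*(1 - 6/I)))/(-35 + D))
sqrt(-277463 + j(42, -116)) = sqrt(-277463 + (1/2)*42*(-7 + 2*42)/(-35 - 116*(-6 + 42))) = sqrt(-277463 + (1/2)*42*(-7 + 84)/(-151*36)) = sqrt(-277463 + (1/2)*42*(-1/151)*(1/36)*77) = sqrt(-277463 - 539/1812) = sqrt(-502763495/1812) = I*sqrt(227751863235)/906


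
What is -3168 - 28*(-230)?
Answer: 3272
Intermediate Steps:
-3168 - 28*(-230) = -3168 + 6440 = 3272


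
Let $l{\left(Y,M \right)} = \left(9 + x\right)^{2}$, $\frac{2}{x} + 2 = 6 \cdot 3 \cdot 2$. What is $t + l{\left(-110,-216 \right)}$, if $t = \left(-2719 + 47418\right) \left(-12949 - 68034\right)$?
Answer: $- \frac{1046139261097}{289} \approx -3.6199 \cdot 10^{9}$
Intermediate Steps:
$x = \frac{1}{17}$ ($x = \frac{2}{-2 + 6 \cdot 3 \cdot 2} = \frac{2}{-2 + 18 \cdot 2} = \frac{2}{-2 + 36} = \frac{2}{34} = 2 \cdot \frac{1}{34} = \frac{1}{17} \approx 0.058824$)
$t = -3619859117$ ($t = 44699 \left(-80983\right) = -3619859117$)
$l{\left(Y,M \right)} = \frac{23716}{289}$ ($l{\left(Y,M \right)} = \left(9 + \frac{1}{17}\right)^{2} = \left(\frac{154}{17}\right)^{2} = \frac{23716}{289}$)
$t + l{\left(-110,-216 \right)} = -3619859117 + \frac{23716}{289} = - \frac{1046139261097}{289}$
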